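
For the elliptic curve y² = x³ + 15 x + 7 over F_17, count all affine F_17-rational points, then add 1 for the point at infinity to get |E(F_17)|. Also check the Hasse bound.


Affine points = {(7, 8), (7, 9), (9, 2), (9, 15), (10, 1), (10, 16), (13, 6), (13, 11), (16, 5), (16, 12)}; affine count = 10; |E(F_17)| = 11.

Discriminant check: Δ ∝ 4a³ + 27b² = 4·15³ + 27·7² = 4·3375 + 27·49 ≡ 16 (mod 17). Nonzero ⇒ E is nonsingular.
For each x ∈ F_17, compute rhs = x³ + 15·x + 7 mod 17, then count y ∈ F_17 with y² ≡ rhs.
  x = 0: rhs = 7, matching y values: none (0 points).
  x = 1: rhs = 6, matching y values: none (0 points).
  x = 2: rhs = 11, matching y values: none (0 points).
  x = 3: rhs = 11, matching y values: none (0 points).
  x = 4: rhs = 12, matching y values: none (0 points).
  x = 5: rhs = 3, matching y values: none (0 points).
  x = 6: rhs = 7, matching y values: none (0 points).
  x = 7: rhs = 13, matching y values: 8, 9 (2 points).
  x = 8: rhs = 10, matching y values: none (0 points).
  x = 9: rhs = 4, matching y values: 2, 15 (2 points).
  x = 10: rhs = 1, matching y values: 1, 16 (2 points).
  x = 11: rhs = 7, matching y values: none (0 points).
  x = 12: rhs = 11, matching y values: none (0 points).
  x = 13: rhs = 2, matching y values: 6, 11 (2 points).
  x = 14: rhs = 3, matching y values: none (0 points).
  x = 15: rhs = 3, matching y values: none (0 points).
  x = 16: rhs = 8, matching y values: 5, 12 (2 points).
Total affine count: 10.
Full point count |E(F_17)| = 10 + 1 = 11.
Hasse bound: |11 − (17+1)| = |-7| = 7 ≤ 2√17 ≈ 8.2462 ✓.


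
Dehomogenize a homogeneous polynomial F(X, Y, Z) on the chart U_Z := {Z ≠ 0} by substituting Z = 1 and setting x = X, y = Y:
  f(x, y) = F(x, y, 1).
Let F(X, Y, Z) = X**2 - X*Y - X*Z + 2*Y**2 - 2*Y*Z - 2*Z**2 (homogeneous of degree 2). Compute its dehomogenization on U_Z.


f(x, y) = x**2 - x*y - x + 2*y**2 - 2*y - 2

On U_Z we set Z = 1. Each monomial c·X^i·Y^j·Z^k in F becomes c·x^i·y^j·1^k = c·x^i·y^j.
Substituting Z = 1: F(X, Y, 1) = x**2 - x*y - x + 2*y**2 - 2*y - 2.
Note: deg(f) ≤ deg(F) = 2; strict inequality happens when F is divisible by Z (lost terms).


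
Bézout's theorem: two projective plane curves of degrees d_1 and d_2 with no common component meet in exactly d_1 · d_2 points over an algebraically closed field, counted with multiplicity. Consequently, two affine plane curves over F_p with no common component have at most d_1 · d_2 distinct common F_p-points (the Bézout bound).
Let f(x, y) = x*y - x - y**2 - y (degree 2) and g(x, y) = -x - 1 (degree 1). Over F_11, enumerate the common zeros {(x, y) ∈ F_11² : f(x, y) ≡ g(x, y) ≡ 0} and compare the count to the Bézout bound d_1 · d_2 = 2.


Common zeros: ∅; count = 0; Bézout bound = 2.

deg(f) = 2, deg(g) = 1, so Bézout bound = 2.
Scan x ∈ F_11. For each x, list the y ∈ F_11 with f(x, y) ≡ 0 and those with g(x, y) ≡ 0 (mod 11); the common zeros in that column are the intersection.
  x = 0: f ≡ 0 at y ∈ {0, 10}; g ≡ 0 at y ∈ ∅; common: ∅.
  x = 1: f ≡ 0 at y ∈ ∅; g ≡ 0 at y ∈ ∅; common: ∅.
  x = 2: f ≡ 0 at y ∈ {5, 7}; g ≡ 0 at y ∈ ∅; common: ∅.
  x = 3: f ≡ 0 at y ∈ {4, 9}; g ≡ 0 at y ∈ ∅; common: ∅.
  x = 4: f ≡ 0 at y ∈ {6, 8}; g ≡ 0 at y ∈ ∅; common: ∅.
  x = 5: f ≡ 0 at y ∈ ∅; g ≡ 0 at y ∈ ∅; common: ∅.
  x = 6: f ≡ 0 at y ∈ {2, 3}; g ≡ 0 at y ∈ ∅; common: ∅.
  x = 7: f ≡ 0 at y ∈ ∅; g ≡ 0 at y ∈ ∅; common: ∅.
  x = 8: f ≡ 0 at y ∈ ∅; g ≡ 0 at y ∈ ∅; common: ∅.
  x = 9: f ≡ 0 at y ∈ ∅; g ≡ 0 at y ∈ ∅; common: ∅.
  x = 10: f ≡ 0 at y ∈ ∅; g ≡ 0 at y ∈ {0, 1, 2, 3, 4, 5, 6, 7, 8, 9, 10}; common: ∅.
Collecting: common zeros = ∅, so the count is 0.
Comparison with the Bézout bound: 0 ≤ 2 = deg(f)·deg(g), as expected for curves with no common component (the affine F_11-count falls short of the bound because intersections may lie at infinity, over extension fields, or carry multiplicity).


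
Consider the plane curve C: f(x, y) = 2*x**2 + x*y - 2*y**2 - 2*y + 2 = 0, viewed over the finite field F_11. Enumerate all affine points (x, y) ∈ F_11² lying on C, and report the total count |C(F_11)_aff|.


Affine F_11-points: {(0, 3), (0, 7), (1, 8), (2, 4), (2, 7), (4, 3), (4, 9), (6, 5), (6, 8), (7, 4), (8, 5), (8, 9)}; count = 12.

For each of the 121 pairs (x, y) ∈ F_11², evaluate f(x, y) mod 11. Record the zeros.
  x = 0: [0↦2, 1↦9, 2↦1, 3↦0, 4↦6, 5↦8, 6↦6, 7↦0, 8↦1, 9↦9, 10↦2]  zeros at y ∈ {3, 7}
  x = 1: [0↦4, 1↦1, 2↦5, 3↦5, 4↦1, 5↦4, 6↦3, 7↦9, 8↦0, 9↦9, 10↦3]  zeros at y ∈ {8}
  x = 2: [0↦10, 1↦8, 2↦2, 3↦3, 4↦0, 5↦4, 6↦4, 7↦0, 8↦3, 9↦2, 10↦8]  zeros at y ∈ {4, 7}
  x = 3: [0↦9, 1↦8, 2↦3, 3↦5, 4↦3, 5↦8, 6↦9, 7↦6, 8↦10, 9↦10, 10↦6]  zeros at y ∈ ∅
  x = 4: [0↦1, 1↦1, 2↦8, 3↦0, 4↦10, 5↦5, 6↦7, 7↦5, 8↦10, 9↦0, 10↦8]  zeros at y ∈ {3, 9}
  x = 5: [0↦8, 1↦9, 2↦6, 3↦10, 4↦10, 5↦6, 6↦9, 7↦8, 8↦3, 9↦5, 10↦3]  zeros at y ∈ ∅
  x = 6: [0↦8, 1↦10, 2↦8, 3↦2, 4↦3, 5↦0, 6↦4, 7↦4, 8↦0, 9↦3, 10↦2]  zeros at y ∈ {5, 8}
  x = 7: [0↦1, 1↦4, 2↦3, 3↦9, 4↦0, 5↦9, 6↦3, 7↦4, 8↦1, 9↦5, 10↦5]  zeros at y ∈ {4}
  x = 8: [0↦9, 1↦2, 2↦2, 3↦9, 4↦1, 5↦0, 6↦6, 7↦8, 8↦6, 9↦0, 10↦1]  zeros at y ∈ {5, 9}
  x = 9: [0↦10, 1↦4, 2↦5, 3↦2, 4↦6, 5↦6, 6↦2, 7↦5, 8↦4, 9↦10, 10↦1]  zeros at y ∈ ∅
  x = 10: [0↦4, 1↦10, 2↦1, 3↦10, 4↦4, 5↦5, 6↦2, 7↦6, 8↦6, 9↦2, 10↦5]  zeros at y ∈ ∅
Collecting zeros: affine points = {(0, 3), (0, 7), (1, 8), (2, 4), (2, 7), (4, 3), (4, 9), (6, 5), (6, 8), (7, 4), (8, 5), (8, 9)}.
Total count |C(F_11)_aff| = 12.


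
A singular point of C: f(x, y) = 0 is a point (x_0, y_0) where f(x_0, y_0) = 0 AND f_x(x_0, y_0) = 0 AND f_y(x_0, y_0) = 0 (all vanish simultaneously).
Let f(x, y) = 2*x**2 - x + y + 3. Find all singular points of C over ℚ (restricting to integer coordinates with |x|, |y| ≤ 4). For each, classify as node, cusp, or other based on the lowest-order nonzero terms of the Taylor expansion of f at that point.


No singular points in the scanned grid; C is smooth there.

Compute partial derivatives:
  f_x = 4*x - 1.
  f_y = 1.
f_y = 1 is a nonzero constant, so f_y never vanishes: no point (x, y) can satisfy f = f_x = f_y = 0. In particular no (x, y) ∈ {−4, ..., 4}² is singular; the curve is smooth.


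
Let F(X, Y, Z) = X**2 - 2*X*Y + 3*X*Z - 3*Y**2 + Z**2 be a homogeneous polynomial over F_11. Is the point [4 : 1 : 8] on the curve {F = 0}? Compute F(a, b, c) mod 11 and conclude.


F(4,1,8) ≡ 0 (mod 11); P is on the curve.

Evaluate F(4, 1, 8) term-by-term (mod 11).
  X**2 ↦ 1·16·1·1 = 16
  -2*X*Y ↦ -2·4·1·1 = -8
  3*X*Z ↦ 3·4·1·8 = 96
  -3*Y**2 ↦ -3·1·1·1 = -3
  Z**2 ↦ 1·1·1·64 = 64
Sum: F(4, 1, 8) = (16) + (-8) + (96) + (-3) + (64) = 165.
Reducing mod 11: 165 ≡ 0 (mod 11).
Since F(a, b, c) ≡ 0 (mod 11), P lies on the curve.


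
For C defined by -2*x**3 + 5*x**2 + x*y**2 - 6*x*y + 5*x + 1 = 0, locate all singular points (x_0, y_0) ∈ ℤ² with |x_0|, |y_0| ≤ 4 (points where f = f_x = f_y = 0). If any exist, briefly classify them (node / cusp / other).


Singular points: {(1, 3)}; classification: node.

Compute partial derivatives:
  f_x = -6*x**2 + 10*x + y**2 - 6*y + 5.
  f_y = 2*x*y - 6*x.
Scan x_0 ∈ {−4, ..., 4}. For each x_0, f_y(x_0, y) is a polynomial in y; find its integer roots y ∈ {−4, ..., 4}, then test f_x and f at those candidates.
  x = -4: f_y(-4, y) = 24 - 8*y; vanishes at y ∈ {3}. (-4, 3): f_x = -140 ≠ 0.
  x = -3: f_y(-3, y) = 18 - 6*y; vanishes at y ∈ {3}. (-3, 3): f_x = -88 ≠ 0.
  x = -2: f_y(-2, y) = 12 - 4*y; vanishes at y ∈ {3}. (-2, 3): f_x = -48 ≠ 0.
  x = -1: f_y(-1, y) = 6 - 2*y; vanishes at y ∈ {3}. (-1, 3): f_x = -20 ≠ 0.
  x = 0: f_y(0, y) = 0; vanishes at y ∈ {-4, -3, -2, -1, 0, 1, 2, 3, 4}. (0, -4): f_x = 45 ≠ 0; (0, -3): f_x = 32 ≠ 0; (0, -2): f_x = 21 ≠ 0; (0, -1): f_x = 12 ≠ 0; (0, 0): f_x = 5 ≠ 0; (0, 1): f_x = 0 but f = 1 ≠ 0; (0, 2): f_x = -3 ≠ 0; (0, 3): f_x = -4 ≠ 0; (0, 4): f_x = -3 ≠ 0.
  x = 1: f_y(1, y) = 2*y - 6; vanishes at y ∈ {3}. (1, 3): f_x = 0, f = 0 — SINGULAR.
  x = 2: f_y(2, y) = 4*y - 12; vanishes at y ∈ {3}. (2, 3): f_x = -8 ≠ 0.
  x = 3: f_y(3, y) = 6*y - 18; vanishes at y ∈ {3}. (3, 3): f_x = -28 ≠ 0.
  x = 4: f_y(4, y) = 8*y - 24; vanishes at y ∈ {3}. (4, 3): f_x = -60 ≠ 0.
Only singular point on the grid: (1, 3).
Classify: substitute x = 1 + u, y = 3 + v and expand: f = -2*u**3 - u**2 + u*v**2 + v**2.
No constant or linear terms (consistent with a singular point). Quadratic part: -u**2 + v**2. Cubic part: -2*u**3 + u*v**2.
The quadratic part v**2 - u**2 = (v − u)(v + u) splits into two distinct linear factors, so there are two distinct tangent lines y − 3 = ±(x − 1) — this is a node (ordinary double point).
Classification: node.


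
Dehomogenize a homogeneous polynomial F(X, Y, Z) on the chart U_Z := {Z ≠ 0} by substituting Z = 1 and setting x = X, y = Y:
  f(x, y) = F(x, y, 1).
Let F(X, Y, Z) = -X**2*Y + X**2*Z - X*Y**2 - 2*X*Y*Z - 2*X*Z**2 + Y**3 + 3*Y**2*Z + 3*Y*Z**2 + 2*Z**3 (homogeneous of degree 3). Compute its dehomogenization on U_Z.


f(x, y) = -x**2*y + x**2 - x*y**2 - 2*x*y - 2*x + y**3 + 3*y**2 + 3*y + 2

On U_Z we set Z = 1. Each monomial c·X^i·Y^j·Z^k in F becomes c·x^i·y^j·1^k = c·x^i·y^j.
Substituting Z = 1: F(X, Y, 1) = -x**2*y + x**2 - x*y**2 - 2*x*y - 2*x + y**3 + 3*y**2 + 3*y + 2.
Note: deg(f) ≤ deg(F) = 3; strict inequality happens when F is divisible by Z (lost terms).


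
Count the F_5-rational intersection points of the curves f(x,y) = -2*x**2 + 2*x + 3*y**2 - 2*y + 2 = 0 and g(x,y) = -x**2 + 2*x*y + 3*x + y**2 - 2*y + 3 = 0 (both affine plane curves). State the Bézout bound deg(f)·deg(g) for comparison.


Common zeros: {(3, 4)}; count = 1; Bézout bound = 4.

deg(f) = 2, deg(g) = 2, so Bézout bound = 4.
Scan x ∈ F_5. For each x, list the y ∈ F_5 with f(x, y) ≡ 0 and those with g(x, y) ≡ 0 (mod 5); the common zeros in that column are the intersection.
  x = 0: f ≡ 0 at y ∈ {2}; g ≡ 0 at y ∈ ∅; common: ∅.
  x = 1: f ≡ 0 at y ∈ {2}; g ≡ 0 at y ∈ {0}; common: ∅.
  x = 2: f ≡ 0 at y ∈ ∅; g ≡ 0 at y ∈ {0, 3}; common: ∅.
  x = 3: f ≡ 0 at y ∈ {0, 4}; g ≡ 0 at y ∈ {2, 4}; common: {4}.
  x = 4: f ≡ 0 at y ∈ ∅; g ≡ 0 at y ∈ {2}; common: ∅.
Collecting: common zeros = {(3, 4)}, so the count is 1.
Comparison with the Bézout bound: 1 ≤ 4 = deg(f)·deg(g), as expected for curves with no common component (the affine F_5-count falls short of the bound because intersections may lie at infinity, over extension fields, or carry multiplicity).


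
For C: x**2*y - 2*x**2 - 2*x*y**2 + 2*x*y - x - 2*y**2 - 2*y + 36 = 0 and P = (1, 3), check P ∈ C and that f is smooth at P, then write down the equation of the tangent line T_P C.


Tangent line at P: -11*x - 23*y + 80 = 0.

Step 1: f(1, 3) = 0, so P lies on C.
Step 2: partial derivatives
  f_x(x, y) = 2*x*y - 4*x - 2*y**2 + 2*y - 1, f_y(x, y) = x**2 - 4*x*y + 2*x - 4*y - 2.
  f_x(P) = -11, f_y(P) = -23 (gradient nonzero, so P is smooth).
Step 3: tangent line at P: -11·(x − 1) + -23·(y − 3) = 0.
Expanding: -11*x - 23*y + 80 = 0.


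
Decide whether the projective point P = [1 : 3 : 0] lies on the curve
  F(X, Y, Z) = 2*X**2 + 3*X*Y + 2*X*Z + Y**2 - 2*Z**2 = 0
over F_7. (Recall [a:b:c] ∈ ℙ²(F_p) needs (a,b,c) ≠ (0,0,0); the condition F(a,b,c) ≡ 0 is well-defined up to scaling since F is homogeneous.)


F(1,3,0) ≡ 6 (mod 7); P is NOT on the curve.

Evaluate F(1, 3, 0) term-by-term (mod 7).
  2*X**2 ↦ 2·1·1·1 = 2
  3*X*Y ↦ 3·1·3·1 = 9
  2*X*Z ↦ 2·1·1·0 = 0
  Y**2 ↦ 1·1·9·1 = 9
  -2*Z**2 ↦ -2·1·1·0 = 0
Sum: F(1, 3, 0) = (2) + (9) + (0) + (9) + (0) = 20.
Reducing mod 7: 20 ≡ 6 (mod 7).
Since F(a, b, c) ≡ 6 ≠ 0 (mod 7), P does NOT lie on the curve.


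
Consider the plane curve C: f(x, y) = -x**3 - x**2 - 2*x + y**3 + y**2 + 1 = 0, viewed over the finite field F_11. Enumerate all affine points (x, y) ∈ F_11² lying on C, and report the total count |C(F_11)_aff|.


Affine F_11-points: {(0, 6), (1, 3), (1, 4), (2, 8), (4, 6), (6, 6), (9, 1)}; count = 7.

For each of the 121 pairs (x, y) ∈ F_11², evaluate f(x, y) mod 11. Record the zeros.
  x = 0: [0↦1, 1↦3, 2↦2, 3↦4, 4↦4, 5↦8, 6↦0, 7↦8, 8↦5, 9↦8, 10↦1]  zeros at y ∈ {6}
  x = 1: [0↦8, 1↦10, 2↦9, 3↦0, 4↦0, 5↦4, 6↦7, 7↦4, 8↦1, 9↦4, 10↦8]  zeros at y ∈ {3, 4}
  x = 2: [0↦7, 1↦9, 2↦8, 3↦10, 4↦10, 5↦3, 6↦6, 7↦3, 8↦0, 9↦3, 10↦7]  zeros at y ∈ {8}
  x = 3: [0↦3, 1↦5, 2↦4, 3↦6, 4↦6, 5↦10, 6↦2, 7↦10, 8↦7, 9↦10, 10↦3]  zeros at y ∈ ∅
  x = 4: [0↦1, 1↦3, 2↦2, 3↦4, 4↦4, 5↦8, 6↦0, 7↦8, 8↦5, 9↦8, 10↦1]  zeros at y ∈ {6}
  x = 5: [0↦6, 1↦8, 2↦7, 3↦9, 4↦9, 5↦2, 6↦5, 7↦2, 8↦10, 9↦2, 10↦6]  zeros at y ∈ ∅
  x = 6: [0↦1, 1↦3, 2↦2, 3↦4, 4↦4, 5↦8, 6↦0, 7↦8, 8↦5, 9↦8, 10↦1]  zeros at y ∈ {6}
  x = 7: [0↦2, 1↦4, 2↦3, 3↦5, 4↦5, 5↦9, 6↦1, 7↦9, 8↦6, 9↦9, 10↦2]  zeros at y ∈ ∅
  x = 8: [0↦3, 1↦5, 2↦4, 3↦6, 4↦6, 5↦10, 6↦2, 7↦10, 8↦7, 9↦10, 10↦3]  zeros at y ∈ ∅
  x = 9: [0↦9, 1↦0, 2↦10, 3↦1, 4↦1, 5↦5, 6↦8, 7↦5, 8↦2, 9↦5, 10↦9]  zeros at y ∈ {1}
  x = 10: [0↦3, 1↦5, 2↦4, 3↦6, 4↦6, 5↦10, 6↦2, 7↦10, 8↦7, 9↦10, 10↦3]  zeros at y ∈ ∅
Collecting zeros: affine points = {(0, 6), (1, 3), (1, 4), (2, 8), (4, 6), (6, 6), (9, 1)}.
Total count |C(F_11)_aff| = 7.


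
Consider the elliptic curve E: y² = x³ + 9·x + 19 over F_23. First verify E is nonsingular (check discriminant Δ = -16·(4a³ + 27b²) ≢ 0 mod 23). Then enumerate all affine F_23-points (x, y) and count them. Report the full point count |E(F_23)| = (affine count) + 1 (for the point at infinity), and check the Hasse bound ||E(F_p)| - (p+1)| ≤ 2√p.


Affine points = {(1, 11), (1, 12), (3, 2), (3, 21), (4, 2), (4, 21), (6, 6), (6, 17), (9, 1), (9, 22), (11, 0), (16, 2), (16, 21), (17, 5), (17, 18), (21, 4), (21, 19), (22, 3), (22, 20)}; affine count = 19; |E(F_23)| = 20.

Discriminant check: Δ ∝ 4a³ + 27b² = 4·9³ + 27·19² = 4·729 + 27·361 ≡ 13 (mod 23). Nonzero ⇒ E is nonsingular.
For each x ∈ F_23, compute rhs = x³ + 9·x + 19 mod 23, then count y ∈ F_23 with y² ≡ rhs.
  x = 0: rhs = 19, matching y values: none (0 points).
  x = 1: rhs = 6, matching y values: 11, 12 (2 points).
  x = 2: rhs = 22, matching y values: none (0 points).
  x = 3: rhs = 4, matching y values: 2, 21 (2 points).
  x = 4: rhs = 4, matching y values: 2, 21 (2 points).
  x = 5: rhs = 5, matching y values: none (0 points).
  x = 6: rhs = 13, matching y values: 6, 17 (2 points).
  x = 7: rhs = 11, matching y values: none (0 points).
  x = 8: rhs = 5, matching y values: none (0 points).
  x = 9: rhs = 1, matching y values: 1, 22 (2 points).
  x = 10: rhs = 5, matching y values: none (0 points).
  x = 11: rhs = 0, matching y values: 0 (1 points).
  x = 12: rhs = 15, matching y values: none (0 points).
  x = 13: rhs = 10, matching y values: none (0 points).
  x = 14: rhs = 14, matching y values: none (0 points).
  x = 15: rhs = 10, matching y values: none (0 points).
  x = 16: rhs = 4, matching y values: 2, 21 (2 points).
  x = 17: rhs = 2, matching y values: 5, 18 (2 points).
  x = 18: rhs = 10, matching y values: none (0 points).
  x = 19: rhs = 11, matching y values: none (0 points).
  x = 20: rhs = 11, matching y values: none (0 points).
  x = 21: rhs = 16, matching y values: 4, 19 (2 points).
  x = 22: rhs = 9, matching y values: 3, 20 (2 points).
Total affine count: 19.
Full point count |E(F_23)| = 19 + 1 = 20.
Hasse bound: |20 − (23+1)| = |-4| = 4 ≤ 2√23 ≈ 9.5917 ✓.


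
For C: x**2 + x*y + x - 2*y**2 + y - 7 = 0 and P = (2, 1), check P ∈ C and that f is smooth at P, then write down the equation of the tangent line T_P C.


Tangent line at P: 6*x - y - 11 = 0.

Step 1: f(2, 1) = 0, so P lies on C.
Step 2: partial derivatives
  f_x(x, y) = 2*x + y + 1, f_y(x, y) = x - 4*y + 1.
  f_x(P) = 6, f_y(P) = -1 (gradient nonzero, so P is smooth).
Step 3: tangent line at P: 6·(x − 2) + -1·(y − 1) = 0.
Expanding: 6*x - y - 11 = 0.


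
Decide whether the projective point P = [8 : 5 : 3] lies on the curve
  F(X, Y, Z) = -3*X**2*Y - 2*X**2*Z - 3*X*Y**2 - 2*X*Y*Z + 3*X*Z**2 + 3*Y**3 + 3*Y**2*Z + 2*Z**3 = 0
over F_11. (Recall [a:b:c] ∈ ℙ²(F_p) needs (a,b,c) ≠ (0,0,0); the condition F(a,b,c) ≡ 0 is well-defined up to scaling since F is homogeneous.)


F(8,5,3) ≡ 6 (mod 11); P is NOT on the curve.

Evaluate F(8, 5, 3) term-by-term (mod 11).
  -3*X**2*Y ↦ -3·64·5·1 = -960
  -2*X**2*Z ↦ -2·64·1·3 = -384
  -3*X*Y**2 ↦ -3·8·25·1 = -600
  -2*X*Y*Z ↦ -2·8·5·3 = -240
  3*X*Z**2 ↦ 3·8·1·9 = 216
  3*Y**3 ↦ 3·1·125·1 = 375
  3*Y**2*Z ↦ 3·1·25·3 = 225
  2*Z**3 ↦ 2·1·1·27 = 54
Sum: F(8, 5, 3) = (-960) + (-384) + (-600) + (-240) + (216) + (375) + (225) + (54) = -1314.
Reducing mod 11: -1314 ≡ 6 (mod 11).
Since F(a, b, c) ≡ 6 ≠ 0 (mod 11), P does NOT lie on the curve.


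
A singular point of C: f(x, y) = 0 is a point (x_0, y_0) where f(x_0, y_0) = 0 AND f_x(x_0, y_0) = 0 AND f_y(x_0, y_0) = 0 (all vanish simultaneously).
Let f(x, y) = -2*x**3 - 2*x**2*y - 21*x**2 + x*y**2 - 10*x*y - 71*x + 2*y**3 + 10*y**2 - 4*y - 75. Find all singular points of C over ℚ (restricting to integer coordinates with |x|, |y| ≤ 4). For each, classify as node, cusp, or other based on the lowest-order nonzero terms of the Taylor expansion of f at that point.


Singular points: {(-3, -1)}; classification: node.

Compute partial derivatives:
  f_x = -6*x**2 - 4*x*y - 42*x + y**2 - 10*y - 71.
  f_y = -2*x**2 + 2*x*y - 10*x + 6*y**2 + 20*y - 4.
Scan x_0 ∈ {−4, ..., 4}. For each x_0, f_y(x_0, y) is a polynomial in y; find its integer roots y ∈ {−4, ..., 4}, then test f_x and f at those candidates.
  x = -4: f_y(-4, y) = 6*y**2 + 12*y + 4; no integer root y with |y| ≤ 4.
  x = -3: f_y(-3, y) = 6*y**2 + 14*y + 8; vanishes at y ∈ {-1}. (-3, -1): f_x = 0, f = 0 — SINGULAR.
  x = -2: f_y(-2, y) = 6*y**2 + 16*y + 8; vanishes at y ∈ {-2}. (-2, -2): f_x = -3 ≠ 0.
  x = -1: f_y(-1, y) = 6*y**2 + 18*y + 4; no integer root y with |y| ≤ 4.
  x = 0: f_y(0, y) = 6*y**2 + 20*y - 4; no integer root y with |y| ≤ 4.
  x = 1: f_y(1, y) = 6*y**2 + 22*y - 16; no integer root y with |y| ≤ 4.
  x = 2: f_y(2, y) = 6*y**2 + 24*y - 32; no integer root y with |y| ≤ 4.
  x = 3: f_y(3, y) = 6*y**2 + 26*y - 52; no integer root y with |y| ≤ 4.
  x = 4: f_y(4, y) = 6*y**2 + 28*y - 76; no integer root y with |y| ≤ 4.
Only singular point on the grid: (-3, -1).
Classify: substitute x = -3 + u, y = -1 + v and expand: f = -2*u**3 - 2*u**2*v - u**2 + u*v**2 + 2*v**3 + v**2.
No constant or linear terms (consistent with a singular point). Quadratic part: -u**2 + v**2. Cubic part: -2*u**3 - 2*u**2*v + u*v**2 + 2*v**3.
The quadratic part v**2 - u**2 = (v − u)(v + u) splits into two distinct linear factors, so there are two distinct tangent lines y − -1 = ±(x − -3) — this is a node (ordinary double point).
Classification: node.


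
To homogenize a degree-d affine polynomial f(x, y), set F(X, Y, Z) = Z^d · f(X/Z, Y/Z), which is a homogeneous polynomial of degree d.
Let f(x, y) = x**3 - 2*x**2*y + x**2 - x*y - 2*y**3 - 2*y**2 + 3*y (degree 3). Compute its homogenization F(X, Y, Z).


F(X, Y, Z) = X**3 - 2*X**2*Y + X**2*Z - X*Y*Z - 2*Y**3 - 2*Y**2*Z + 3*Y*Z**2

deg(f) = 3.
Substitute x = X/Z, y = Y/Z into f, then multiply by Z^3.
  monomial 1·x^3·y^0 ↦ 1·X^3·Y^0·Z^0.
  monomial -2·x^2·y^1 ↦ -2·X^2·Y^1·Z^0.
  monomial 1·x^2·y^0 ↦ 1·X^2·Y^0·Z^1.
  monomial -1·x^1·y^1 ↦ -1·X^1·Y^1·Z^1.
  monomial -2·x^0·y^3 ↦ -2·X^0·Y^3·Z^0.
  monomial -2·x^0·y^2 ↦ -2·X^0·Y^2·Z^1.
  monomial 3·x^0·y^1 ↦ 3·X^0·Y^1·Z^2.
Collecting: F(X, Y, Z) = X**3 - 2*X**2*Y + X**2*Z - X*Y*Z - 2*Y**3 - 2*Y**2*Z + 3*Y*Z**2.


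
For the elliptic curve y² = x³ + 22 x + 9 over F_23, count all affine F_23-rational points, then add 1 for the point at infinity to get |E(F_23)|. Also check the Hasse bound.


Affine points = {(0, 3), (0, 20), (1, 3), (1, 20), (4, 0), (6, 9), (6, 14), (7, 0), (9, 4), (9, 19), (11, 8), (11, 15), (12, 0), (13, 10), (13, 13), (14, 5), (14, 18), (16, 8), (16, 15), (17, 11), (17, 12), (18, 2), (18, 21), (19, 8), (19, 15), (20, 10), (20, 13), (21, 7), (21, 16), (22, 3), (22, 20)}; affine count = 31; |E(F_23)| = 32.

Discriminant check: Δ ∝ 4a³ + 27b² = 4·22³ + 27·9² = 4·10648 + 27·81 ≡ 21 (mod 23). Nonzero ⇒ E is nonsingular.
For each x ∈ F_23, compute rhs = x³ + 22·x + 9 mod 23, then count y ∈ F_23 with y² ≡ rhs.
  x = 0: rhs = 9, matching y values: 3, 20 (2 points).
  x = 1: rhs = 9, matching y values: 3, 20 (2 points).
  x = 2: rhs = 15, matching y values: none (0 points).
  x = 3: rhs = 10, matching y values: none (0 points).
  x = 4: rhs = 0, matching y values: 0 (1 points).
  x = 5: rhs = 14, matching y values: none (0 points).
  x = 6: rhs = 12, matching y values: 9, 14 (2 points).
  x = 7: rhs = 0, matching y values: 0 (1 points).
  x = 8: rhs = 7, matching y values: none (0 points).
  x = 9: rhs = 16, matching y values: 4, 19 (2 points).
  x = 10: rhs = 10, matching y values: none (0 points).
  x = 11: rhs = 18, matching y values: 8, 15 (2 points).
  x = 12: rhs = 0, matching y values: 0 (1 points).
  x = 13: rhs = 8, matching y values: 10, 13 (2 points).
  x = 14: rhs = 2, matching y values: 5, 18 (2 points).
  x = 15: rhs = 11, matching y values: none (0 points).
  x = 16: rhs = 18, matching y values: 8, 15 (2 points).
  x = 17: rhs = 6, matching y values: 11, 12 (2 points).
  x = 18: rhs = 4, matching y values: 2, 21 (2 points).
  x = 19: rhs = 18, matching y values: 8, 15 (2 points).
  x = 20: rhs = 8, matching y values: 10, 13 (2 points).
  x = 21: rhs = 3, matching y values: 7, 16 (2 points).
  x = 22: rhs = 9, matching y values: 3, 20 (2 points).
Total affine count: 31.
Full point count |E(F_23)| = 31 + 1 = 32.
Hasse bound: |32 − (23+1)| = |8| = 8 ≤ 2√23 ≈ 9.5917 ✓.


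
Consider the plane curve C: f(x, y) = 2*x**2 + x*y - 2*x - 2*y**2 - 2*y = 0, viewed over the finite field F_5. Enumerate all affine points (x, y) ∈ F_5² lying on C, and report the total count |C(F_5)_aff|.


Affine F_5-points: {(0, 0), (0, 4), (1, 0), (1, 2), (4, 2), (4, 4)}; count = 6.

For each of the 25 pairs (x, y) ∈ F_5², evaluate f(x, y) mod 5. Record the zeros.
  x = 0: [0↦0, 1↦1, 2↦3, 3↦1, 4↦0]  zeros at y ∈ {0, 4}
  x = 1: [0↦0, 1↦2, 2↦0, 3↦4, 4↦4]  zeros at y ∈ {0, 2}
  x = 2: [0↦4, 1↦2, 2↦1, 3↦1, 4↦2]  zeros at y ∈ ∅
  x = 3: [0↦2, 1↦1, 2↦1, 3↦2, 4↦4]  zeros at y ∈ ∅
  x = 4: [0↦4, 1↦4, 2↦0, 3↦2, 4↦0]  zeros at y ∈ {2, 4}
Collecting zeros: affine points = {(0, 0), (0, 4), (1, 0), (1, 2), (4, 2), (4, 4)}.
Total count |C(F_5)_aff| = 6.


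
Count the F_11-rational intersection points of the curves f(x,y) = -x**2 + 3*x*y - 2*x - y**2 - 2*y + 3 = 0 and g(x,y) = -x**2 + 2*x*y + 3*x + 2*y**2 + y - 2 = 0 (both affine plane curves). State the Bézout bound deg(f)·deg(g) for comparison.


Common zeros: {(1, 0)}; count = 1; Bézout bound = 4.

deg(f) = 2, deg(g) = 2, so Bézout bound = 4.
Scan x ∈ F_11. For each x, list the y ∈ F_11 with f(x, y) ≡ 0 and those with g(x, y) ≡ 0 (mod 11); the common zeros in that column are the intersection.
  x = 0: f ≡ 0 at y ∈ {1, 8}; g ≡ 0 at y ∈ ∅; common: ∅.
  x = 1: f ≡ 0 at y ∈ {0, 1}; g ≡ 0 at y ∈ {0, 4}; common: {0}.
  x = 2: f ≡ 0 at y ∈ ∅; g ≡ 0 at y ∈ {0, 3}; common: ∅.
  x = 3: f ≡ 0 at y ∈ {3, 4}; g ≡ 0 at y ∈ ∅; common: ∅.
  x = 4: f ≡ 0 at y ∈ {3, 7}; g ≡ 0 at y ∈ ∅; common: ∅.
  x = 5: f ≡ 0 at y ∈ ∅; g ≡ 0 at y ∈ ∅; common: ∅.
  x = 6: f ≡ 0 at y ∈ ∅; g ≡ 0 at y ∈ ∅; common: ∅.
  x = 7: f ≡ 0 at y ∈ {4}; g ≡ 0 at y ∈ {3, 6}; common: ∅.
  x = 8: f ≡ 0 at y ∈ {0}; g ≡ 0 at y ∈ {2, 6}; common: ∅.
  x = 9: f ≡ 0 at y ∈ ∅; g ≡ 0 at y ∈ ∅; common: ∅.
  x = 10: f ≡ 0 at y ∈ ∅; g ≡ 0 at y ∈ {2, 4}; common: ∅.
Collecting: common zeros = {(1, 0)}, so the count is 1.
Comparison with the Bézout bound: 1 ≤ 4 = deg(f)·deg(g), as expected for curves with no common component (the affine F_11-count falls short of the bound because intersections may lie at infinity, over extension fields, or carry multiplicity).


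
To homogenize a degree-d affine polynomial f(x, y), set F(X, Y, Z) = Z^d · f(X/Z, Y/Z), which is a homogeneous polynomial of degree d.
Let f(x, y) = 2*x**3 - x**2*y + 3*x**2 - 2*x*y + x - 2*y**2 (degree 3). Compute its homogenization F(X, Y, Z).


F(X, Y, Z) = 2*X**3 - X**2*Y + 3*X**2*Z - 2*X*Y*Z + X*Z**2 - 2*Y**2*Z

deg(f) = 3.
Substitute x = X/Z, y = Y/Z into f, then multiply by Z^3.
  monomial 2·x^3·y^0 ↦ 2·X^3·Y^0·Z^0.
  monomial -1·x^2·y^1 ↦ -1·X^2·Y^1·Z^0.
  monomial 3·x^2·y^0 ↦ 3·X^2·Y^0·Z^1.
  monomial -2·x^1·y^1 ↦ -2·X^1·Y^1·Z^1.
  monomial 1·x^1·y^0 ↦ 1·X^1·Y^0·Z^2.
  monomial -2·x^0·y^2 ↦ -2·X^0·Y^2·Z^1.
Collecting: F(X, Y, Z) = 2*X**3 - X**2*Y + 3*X**2*Z - 2*X*Y*Z + X*Z**2 - 2*Y**2*Z.


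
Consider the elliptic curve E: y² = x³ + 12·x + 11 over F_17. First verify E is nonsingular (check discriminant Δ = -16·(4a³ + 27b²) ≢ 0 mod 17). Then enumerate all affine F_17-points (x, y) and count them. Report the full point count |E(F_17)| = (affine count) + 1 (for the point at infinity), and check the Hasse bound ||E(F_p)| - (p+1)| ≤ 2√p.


Affine points = {(2, 3), (2, 14), (4, 2), (4, 15), (5, 3), (5, 14), (7, 8), (7, 9), (9, 7), (9, 10), (10, 3), (10, 14), (12, 8), (12, 9), (13, 1), (13, 16), (14, 4), (14, 13), (15, 8), (15, 9), (16, 7), (16, 10)}; affine count = 22; |E(F_17)| = 23.

Discriminant check: Δ ∝ 4a³ + 27b² = 4·12³ + 27·11² = 4·1728 + 27·121 ≡ 13 (mod 17). Nonzero ⇒ E is nonsingular.
For each x ∈ F_17, compute rhs = x³ + 12·x + 11 mod 17, then count y ∈ F_17 with y² ≡ rhs.
  x = 0: rhs = 11, matching y values: none (0 points).
  x = 1: rhs = 7, matching y values: none (0 points).
  x = 2: rhs = 9, matching y values: 3, 14 (2 points).
  x = 3: rhs = 6, matching y values: none (0 points).
  x = 4: rhs = 4, matching y values: 2, 15 (2 points).
  x = 5: rhs = 9, matching y values: 3, 14 (2 points).
  x = 6: rhs = 10, matching y values: none (0 points).
  x = 7: rhs = 13, matching y values: 8, 9 (2 points).
  x = 8: rhs = 7, matching y values: none (0 points).
  x = 9: rhs = 15, matching y values: 7, 10 (2 points).
  x = 10: rhs = 9, matching y values: 3, 14 (2 points).
  x = 11: rhs = 12, matching y values: none (0 points).
  x = 12: rhs = 13, matching y values: 8, 9 (2 points).
  x = 13: rhs = 1, matching y values: 1, 16 (2 points).
  x = 14: rhs = 16, matching y values: 4, 13 (2 points).
  x = 15: rhs = 13, matching y values: 8, 9 (2 points).
  x = 16: rhs = 15, matching y values: 7, 10 (2 points).
Total affine count: 22.
Full point count |E(F_17)| = 22 + 1 = 23.
Hasse bound: |23 − (17+1)| = |5| = 5 ≤ 2√17 ≈ 8.2462 ✓.


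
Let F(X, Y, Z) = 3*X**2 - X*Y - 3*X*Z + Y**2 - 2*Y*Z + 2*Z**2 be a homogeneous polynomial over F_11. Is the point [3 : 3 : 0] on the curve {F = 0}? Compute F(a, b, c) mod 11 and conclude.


F(3,3,0) ≡ 5 (mod 11); P is NOT on the curve.

Evaluate F(3, 3, 0) term-by-term (mod 11).
  3*X**2 ↦ 3·9·1·1 = 27
  -X*Y ↦ -1·3·3·1 = -9
  -3*X*Z ↦ -3·3·1·0 = 0
  Y**2 ↦ 1·1·9·1 = 9
  -2*Y*Z ↦ -2·1·3·0 = 0
  2*Z**2 ↦ 2·1·1·0 = 0
Sum: F(3, 3, 0) = (27) + (-9) + (0) + (9) + (0) + (0) = 27.
Reducing mod 11: 27 ≡ 5 (mod 11).
Since F(a, b, c) ≡ 5 ≠ 0 (mod 11), P does NOT lie on the curve.


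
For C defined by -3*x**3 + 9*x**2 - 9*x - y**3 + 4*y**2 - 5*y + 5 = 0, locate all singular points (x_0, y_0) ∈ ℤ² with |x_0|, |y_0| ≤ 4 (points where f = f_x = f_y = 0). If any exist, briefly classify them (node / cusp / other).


Singular points: {(1, 1)}; classification: cusp.

Compute partial derivatives:
  f_x = -9*x**2 + 18*x - 9.
  f_y = -3*y**2 + 8*y - 5.
Scan x_0 ∈ {−4, ..., 4}. For each x_0, f_y(x_0, y) is a polynomial in y; find its integer roots y ∈ {−4, ..., 4}, then test f_x and f at those candidates.
  x = -4: f_y(-4, y) = -3*y**2 + 8*y - 5; vanishes at y ∈ {1}. (-4, 1): f_x = -225 ≠ 0.
  x = -3: f_y(-3, y) = -3*y**2 + 8*y - 5; vanishes at y ∈ {1}. (-3, 1): f_x = -144 ≠ 0.
  x = -2: f_y(-2, y) = -3*y**2 + 8*y - 5; vanishes at y ∈ {1}. (-2, 1): f_x = -81 ≠ 0.
  x = -1: f_y(-1, y) = -3*y**2 + 8*y - 5; vanishes at y ∈ {1}. (-1, 1): f_x = -36 ≠ 0.
  x = 0: f_y(0, y) = -3*y**2 + 8*y - 5; vanishes at y ∈ {1}. (0, 1): f_x = -9 ≠ 0.
  x = 1: f_y(1, y) = -3*y**2 + 8*y - 5; vanishes at y ∈ {1}. (1, 1): f_x = 0, f = 0 — SINGULAR.
  x = 2: f_y(2, y) = -3*y**2 + 8*y - 5; vanishes at y ∈ {1}. (2, 1): f_x = -9 ≠ 0.
  x = 3: f_y(3, y) = -3*y**2 + 8*y - 5; vanishes at y ∈ {1}. (3, 1): f_x = -36 ≠ 0.
  x = 4: f_y(4, y) = -3*y**2 + 8*y - 5; vanishes at y ∈ {1}. (4, 1): f_x = -81 ≠ 0.
Only singular point on the grid: (1, 1).
Classify: substitute x = 1 + u, y = 1 + v and expand: f = -3*u**3 - v**3 + v**2.
No constant or linear terms (consistent with a singular point). Quadratic part: v**2. Cubic part: -3*u**3 - v**3.
The quadratic part v**2 is a perfect square, so there is a single (double) tangent line v = 0, i.e. y = 1. Restricting the cubic part to that line (v = 0) leaves -3*u**3 ≠ 0, so f is not divisible by v and the branch is v² ≈ 3*u**3 to lowest order — this is a cusp.
Classification: cusp.


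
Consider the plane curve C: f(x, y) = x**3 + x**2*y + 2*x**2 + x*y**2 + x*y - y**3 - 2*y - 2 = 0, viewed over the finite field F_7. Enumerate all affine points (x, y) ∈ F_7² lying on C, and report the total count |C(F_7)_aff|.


Affine F_7-points: {(0, 2), (0, 3), (2, 0), (5, 4), (6, 5)}; count = 5.

For each of the 49 pairs (x, y) ∈ F_7², evaluate f(x, y) mod 7. Record the zeros.
  x = 0: [0↦5, 1↦2, 2↦0, 3↦0, 4↦3, 5↦3, 6↦1]  zeros at y ∈ {2, 3}
  x = 1: [0↦1, 1↦1, 2↦4, 3↦4, 4↦2, 5↦6, 6↦3]  zeros at y ∈ ∅
  x = 2: [0↦0, 1↦5, 2↦1, 3↦3, 4↦5, 5↦1, 6↦6]  zeros at y ∈ {0}
  x = 3: [0↦1, 1↦6, 2↦4, 3↦3, 4↦4, 5↦1, 6↦2]  zeros at y ∈ ∅
  x = 4: [0↦3, 1↦3, 2↦5, 3↦3, 4↦5, 5↦5, 6↦4]  zeros at y ∈ ∅
  x = 5: [0↦5, 1↦2, 2↦3, 3↦2, 4↦0, 5↦5, 6↦4]  zeros at y ∈ {4}
  x = 6: [0↦6, 1↦2, 2↦4, 3↦6, 4↦2, 5↦0, 6↦1]  zeros at y ∈ {5}
Collecting zeros: affine points = {(0, 2), (0, 3), (2, 0), (5, 4), (6, 5)}.
Total count |C(F_7)_aff| = 5.


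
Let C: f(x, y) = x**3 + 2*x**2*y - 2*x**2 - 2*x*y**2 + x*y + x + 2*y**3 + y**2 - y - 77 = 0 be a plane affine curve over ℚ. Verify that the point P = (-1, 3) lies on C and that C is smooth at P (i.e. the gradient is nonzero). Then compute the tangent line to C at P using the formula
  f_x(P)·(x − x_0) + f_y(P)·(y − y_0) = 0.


Tangent line at P: -19*x + 72*y - 235 = 0.

Step 1: f(-1, 3) = 0, so P lies on C.
Step 2: partial derivatives
  f_x(x, y) = 3*x**2 + 4*x*y - 4*x - 2*y**2 + y + 1, f_y(x, y) = 2*x**2 - 4*x*y + x + 6*y**2 + 2*y - 1.
  f_x(P) = -19, f_y(P) = 72 (gradient nonzero, so P is smooth).
Step 3: tangent line at P: -19·(x − -1) + 72·(y − 3) = 0.
Expanding: -19*x + 72*y - 235 = 0.


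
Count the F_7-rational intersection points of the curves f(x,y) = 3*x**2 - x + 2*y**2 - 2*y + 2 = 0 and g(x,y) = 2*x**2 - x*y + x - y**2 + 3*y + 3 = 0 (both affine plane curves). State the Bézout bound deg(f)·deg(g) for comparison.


Common zeros: {(0, 5)}; count = 1; Bézout bound = 4.

deg(f) = 2, deg(g) = 2, so Bézout bound = 4.
Scan x ∈ F_7. For each x, list the y ∈ F_7 with f(x, y) ≡ 0 and those with g(x, y) ≡ 0 (mod 7); the common zeros in that column are the intersection.
  x = 0: f ≡ 0 at y ∈ {3, 5}; g ≡ 0 at y ∈ {5}; common: {5}.
  x = 1: f ≡ 0 at y ∈ {4}; g ≡ 0 at y ∈ {1}; common: ∅.
  x = 2: f ≡ 0 at y ∈ ∅; g ≡ 0 at y ∈ {3, 5}; common: ∅.
  x = 3: f ≡ 0 at y ∈ ∅; g ≡ 0 at y ∈ ∅; common: ∅.
  x = 4: f ≡ 0 at y ∈ {4}; g ≡ 0 at y ∈ ∅; common: ∅.
  x = 5: f ≡ 0 at y ∈ {3, 5}; g ≡ 0 at y ∈ ∅; common: ∅.
  x = 6: f ≡ 0 at y ∈ ∅; g ≡ 0 at y ∈ {1, 3}; common: ∅.
Collecting: common zeros = {(0, 5)}, so the count is 1.
Comparison with the Bézout bound: 1 ≤ 4 = deg(f)·deg(g), as expected for curves with no common component (the affine F_7-count falls short of the bound because intersections may lie at infinity, over extension fields, or carry multiplicity).


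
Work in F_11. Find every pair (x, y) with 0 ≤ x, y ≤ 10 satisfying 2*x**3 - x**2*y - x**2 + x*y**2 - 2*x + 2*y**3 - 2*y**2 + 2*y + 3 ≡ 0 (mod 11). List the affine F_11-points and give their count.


Affine F_11-points: {(0, 7), (2, 0), (2, 1), (2, 10), (3, 9), (4, 10), (5, 10), (6, 6), (8, 3), (8, 8)}; count = 10.

For each of the 121 pairs (x, y) ∈ F_11², evaluate f(x, y) mod 11. Record the zeros.
  x = 0: [0↦3, 1↦5, 2↦4, 3↦1, 4↦8, 5↦4, 6↦1, 7↦0, 8↦2, 9↦8, 10↦8]  zeros at y ∈ {7}
  x = 1: [0↦2, 1↦4, 2↦5, 3↦6, 4↦8, 5↦1, 6↦8, 7↦8, 8↦2, 9↦2, 10↦9]  zeros at y ∈ ∅
  x = 2: [0↦0, 1↦0, 2↦1, 3↦4, 4↦10, 5↦9, 6↦2, 7↦1, 8↦7, 9↦10, 10↦0]  zeros at y ∈ {0, 1, 10}
  x = 3: [0↦9, 1↦5, 2↦4, 3↦7, 4↦4, 5↦7, 6↦6, 7↦2, 8↦7, 9↦0, 10↦4]  zeros at y ∈ {9}
  x = 4: [0↦8, 1↦9, 2↦4, 3↦5, 4↦2, 5↦7, 6↦10, 7↦1, 8↦3, 9↦6, 10↦0]  zeros at y ∈ {10}
  x = 5: [0↦9, 1↦2, 2↦2, 3↦10, 4↦5, 5↦10, 6↦4, 7↦10, 8↦7, 9↦7, 10↦0]  zeros at y ∈ {10}
  x = 6: [0↦2, 1↦7, 2↦10, 3↦1, 4↦3, 5↦6, 6↦0, 7↦8, 8↦9, 9↦4, 10↦5]  zeros at y ∈ {6}
  x = 7: [0↦10, 1↦3, 2↦7, 3↦1, 4↦8, 5↦7, 6↦10, 7↦7, 8↦10, 9↦9, 10↦5]  zeros at y ∈ ∅
  x = 8: [0↦1, 1↦2, 2↦5, 3↦0, 4↦10, 5↦3, 6↦2, 7↦8, 8↦0, 9↦1, 10↦1]  zeros at y ∈ {3, 8}
  x = 9: [0↦9, 1↦5, 2↦5, 3↦10, 4↦10, 5↦6, 6↦10, 7↦1, 8↦2, 9↦3, 10↦5]  zeros at y ∈ ∅
  x = 10: [0↦2, 1↦2, 2↦8, 3↦10, 4↦9, 5↦6, 6↦2, 7↦9, 8↦6, 9↦5, 10↦7]  zeros at y ∈ ∅
Collecting zeros: affine points = {(0, 7), (2, 0), (2, 1), (2, 10), (3, 9), (4, 10), (5, 10), (6, 6), (8, 3), (8, 8)}.
Total count |C(F_11)_aff| = 10.


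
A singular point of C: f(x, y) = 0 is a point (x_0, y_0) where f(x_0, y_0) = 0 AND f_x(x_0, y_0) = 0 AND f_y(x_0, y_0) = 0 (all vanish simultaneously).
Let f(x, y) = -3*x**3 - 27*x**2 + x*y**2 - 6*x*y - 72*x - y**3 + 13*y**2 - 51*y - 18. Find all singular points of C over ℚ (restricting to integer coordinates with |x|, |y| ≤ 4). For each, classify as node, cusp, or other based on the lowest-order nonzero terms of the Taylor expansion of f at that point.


Singular points: {(-3, 3)}; classification: cusp.

Compute partial derivatives:
  f_x = -9*x**2 - 54*x + y**2 - 6*y - 72.
  f_y = 2*x*y - 6*x - 3*y**2 + 26*y - 51.
Scan x_0 ∈ {−4, ..., 4}. For each x_0, f_y(x_0, y) is a polynomial in y; find its integer roots y ∈ {−4, ..., 4}, then test f_x and f at those candidates.
  x = -4: f_y(-4, y) = -3*y**2 + 18*y - 27; vanishes at y ∈ {3}. (-4, 3): f_x = -9 ≠ 0.
  x = -3: f_y(-3, y) = -3*y**2 + 20*y - 33; vanishes at y ∈ {3}. (-3, 3): f_x = 0, f = 0 — SINGULAR.
  x = -2: f_y(-2, y) = -3*y**2 + 22*y - 39; vanishes at y ∈ {3}. (-2, 3): f_x = -9 ≠ 0.
  x = -1: f_y(-1, y) = -3*y**2 + 24*y - 45; vanishes at y ∈ {3}. (-1, 3): f_x = -36 ≠ 0.
  x = 0: f_y(0, y) = -3*y**2 + 26*y - 51; vanishes at y ∈ {3}. (0, 3): f_x = -81 ≠ 0.
  x = 1: f_y(1, y) = -3*y**2 + 28*y - 57; vanishes at y ∈ {3}. (1, 3): f_x = -144 ≠ 0.
  x = 2: f_y(2, y) = -3*y**2 + 30*y - 63; vanishes at y ∈ {3}. (2, 3): f_x = -225 ≠ 0.
  x = 3: f_y(3, y) = -3*y**2 + 32*y - 69; vanishes at y ∈ {3}. (3, 3): f_x = -324 ≠ 0.
  x = 4: f_y(4, y) = -3*y**2 + 34*y - 75; vanishes at y ∈ {3}. (4, 3): f_x = -441 ≠ 0.
Only singular point on the grid: (-3, 3).
Classify: substitute x = -3 + u, y = 3 + v and expand: f = -3*u**3 + u*v**2 - v**3 + v**2.
No constant or linear terms (consistent with a singular point). Quadratic part: v**2. Cubic part: -3*u**3 + u*v**2 - v**3.
The quadratic part v**2 is a perfect square, so there is a single (double) tangent line v = 0, i.e. y = 3. Restricting the cubic part to that line (v = 0) leaves -3*u**3 ≠ 0, so f is not divisible by v and the branch is v² ≈ 3*u**3 to lowest order — this is a cusp.
Classification: cusp.


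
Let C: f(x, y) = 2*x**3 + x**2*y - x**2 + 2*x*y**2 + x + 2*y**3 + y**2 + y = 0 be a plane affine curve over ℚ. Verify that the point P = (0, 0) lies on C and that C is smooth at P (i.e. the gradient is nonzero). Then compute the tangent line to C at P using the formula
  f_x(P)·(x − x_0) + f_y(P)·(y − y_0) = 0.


Tangent line at P: x + y = 0.

Step 1: f(0, 0) = 0, so P lies on C.
Step 2: partial derivatives
  f_x(x, y) = 6*x**2 + 2*x*y - 2*x + 2*y**2 + 1, f_y(x, y) = x**2 + 4*x*y + 6*y**2 + 2*y + 1.
  f_x(P) = 1, f_y(P) = 1 (gradient nonzero, so P is smooth).
Step 3: tangent line at P: 1·(x − 0) + 1·(y − 0) = 0.
Expanding: x + y = 0.


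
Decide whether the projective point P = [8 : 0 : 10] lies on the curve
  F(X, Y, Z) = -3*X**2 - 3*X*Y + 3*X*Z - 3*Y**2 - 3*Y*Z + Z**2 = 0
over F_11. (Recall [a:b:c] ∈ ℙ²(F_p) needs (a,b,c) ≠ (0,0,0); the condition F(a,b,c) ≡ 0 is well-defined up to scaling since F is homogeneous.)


F(8,0,10) ≡ 5 (mod 11); P is NOT on the curve.

Evaluate F(8, 0, 10) term-by-term (mod 11).
  -3*X**2 ↦ -3·64·1·1 = -192
  -3*X*Y ↦ -3·8·0·1 = 0
  3*X*Z ↦ 3·8·1·10 = 240
  -3*Y**2 ↦ -3·1·0·1 = 0
  -3*Y*Z ↦ -3·1·0·10 = 0
  Z**2 ↦ 1·1·1·100 = 100
Sum: F(8, 0, 10) = (-192) + (0) + (240) + (0) + (0) + (100) = 148.
Reducing mod 11: 148 ≡ 5 (mod 11).
Since F(a, b, c) ≡ 5 ≠ 0 (mod 11), P does NOT lie on the curve.


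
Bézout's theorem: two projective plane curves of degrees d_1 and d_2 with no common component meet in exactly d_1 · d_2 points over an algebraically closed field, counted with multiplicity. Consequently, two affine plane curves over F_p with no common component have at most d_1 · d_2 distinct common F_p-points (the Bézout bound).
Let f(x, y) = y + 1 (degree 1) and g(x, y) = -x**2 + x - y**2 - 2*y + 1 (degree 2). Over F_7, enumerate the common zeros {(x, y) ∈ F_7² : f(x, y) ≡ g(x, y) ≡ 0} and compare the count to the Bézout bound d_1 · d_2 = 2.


Common zeros: {(2, 6), (6, 6)}; count = 2; Bézout bound = 2.

deg(f) = 1, deg(g) = 2, so Bézout bound = 2.
Scan x ∈ F_7. For each x, list the y ∈ F_7 with f(x, y) ≡ 0 and those with g(x, y) ≡ 0 (mod 7); the common zeros in that column are the intersection.
  x = 0: f ≡ 0 at y ∈ {6}; g ≡ 0 at y ∈ {2, 3}; common: ∅.
  x = 1: f ≡ 0 at y ∈ {6}; g ≡ 0 at y ∈ {2, 3}; common: ∅.
  x = 2: f ≡ 0 at y ∈ {6}; g ≡ 0 at y ∈ {6}; common: {6}.
  x = 3: f ≡ 0 at y ∈ {6}; g ≡ 0 at y ∈ ∅; common: ∅.
  x = 4: f ≡ 0 at y ∈ {6}; g ≡ 0 at y ∈ {1, 4}; common: ∅.
  x = 5: f ≡ 0 at y ∈ {6}; g ≡ 0 at y ∈ ∅; common: ∅.
  x = 6: f ≡ 0 at y ∈ {6}; g ≡ 0 at y ∈ {6}; common: {6}.
Collecting: common zeros = {(2, 6), (6, 6)}, so the count is 2.
Comparison with the Bézout bound: 2 ≤ 2 = deg(f)·deg(g), as expected for curves with no common component (the bound is attained).


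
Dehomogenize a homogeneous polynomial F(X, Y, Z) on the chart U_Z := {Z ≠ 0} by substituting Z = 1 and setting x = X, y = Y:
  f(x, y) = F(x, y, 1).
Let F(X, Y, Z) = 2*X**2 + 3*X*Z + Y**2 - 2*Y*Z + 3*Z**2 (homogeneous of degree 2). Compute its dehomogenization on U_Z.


f(x, y) = 2*x**2 + 3*x + y**2 - 2*y + 3

On U_Z we set Z = 1. Each monomial c·X^i·Y^j·Z^k in F becomes c·x^i·y^j·1^k = c·x^i·y^j.
Substituting Z = 1: F(X, Y, 1) = 2*x**2 + 3*x + y**2 - 2*y + 3.
Note: deg(f) ≤ deg(F) = 2; strict inequality happens when F is divisible by Z (lost terms).
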